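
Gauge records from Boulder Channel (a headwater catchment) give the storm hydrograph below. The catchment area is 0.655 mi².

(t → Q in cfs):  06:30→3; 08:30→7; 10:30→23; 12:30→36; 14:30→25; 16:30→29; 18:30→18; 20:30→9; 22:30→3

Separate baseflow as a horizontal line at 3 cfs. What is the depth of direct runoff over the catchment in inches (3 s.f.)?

Direct runoff: 0.0, 4.0, 20.0, 33.0, 22.0, 26.0, 15.0, 6.0, 0.0 cfs; ΣQ_DR = 126.0 cfs.
V = ΣQ_DR · Δt = 126.0 × 7200 s = 9.072 × 10^5 ft³.
Over A = 0.655 mi², depth = V / A = 0.596 in.

d ≈ 0.596 in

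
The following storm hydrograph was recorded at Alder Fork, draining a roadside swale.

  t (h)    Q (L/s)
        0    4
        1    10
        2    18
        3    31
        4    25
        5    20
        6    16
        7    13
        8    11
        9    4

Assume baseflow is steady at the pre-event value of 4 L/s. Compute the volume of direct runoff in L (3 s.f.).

Direct-runoff ordinates (Q − Q_b): 0.0, 6.0, 14.0, 27.0, 21.0, 16.0, 12.0, 9.0, 7.0, 0.0 L/s.
ΣQ_DR = 112.0 L/s.
With Δt = 1 h = 3600 s, V = ΣQ_DR · Δt = 112.0 × 3600 = 4.03 × 10^5 L.

V ≈ 4.03 × 10^5 L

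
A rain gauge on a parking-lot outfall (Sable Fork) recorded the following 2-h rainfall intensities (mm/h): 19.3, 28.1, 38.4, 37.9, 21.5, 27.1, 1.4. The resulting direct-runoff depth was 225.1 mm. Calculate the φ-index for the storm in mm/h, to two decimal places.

Only the 6 blocks with intensity above φ contribute runoff: 19.3, 28.1, 38.4, 37.9, 21.5, 27.1 mm/h.
Σ(I−φ)·Δt = d  ⇒  (19.3+28.1+38.4+37.9+21.5+27.1 − 6φ)·2 = 225.1
φ = (172.3 − 225.1/2) / 6 = 9.96 mm/h.

φ ≈ 9.96 mm/h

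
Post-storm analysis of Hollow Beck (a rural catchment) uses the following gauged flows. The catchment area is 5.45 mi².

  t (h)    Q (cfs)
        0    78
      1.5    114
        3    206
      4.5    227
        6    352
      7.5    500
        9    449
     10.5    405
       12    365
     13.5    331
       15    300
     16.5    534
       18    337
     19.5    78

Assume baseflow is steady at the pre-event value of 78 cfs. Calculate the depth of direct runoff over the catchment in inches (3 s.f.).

Direct runoff: 0.0, 36.0, 128.0, 149.0, 274.0, 422.0, 371.0, 327.0, 287.0, 253.0, 222.0, 456.0, 259.0, 0.0 cfs; ΣQ_DR = 3184 cfs.
V = ΣQ_DR · Δt = 3184 × 5400 s = 1.719 × 10^7 ft³.
Over A = 5.45 mi², depth = V / A = 1.36 in.

d ≈ 1.36 in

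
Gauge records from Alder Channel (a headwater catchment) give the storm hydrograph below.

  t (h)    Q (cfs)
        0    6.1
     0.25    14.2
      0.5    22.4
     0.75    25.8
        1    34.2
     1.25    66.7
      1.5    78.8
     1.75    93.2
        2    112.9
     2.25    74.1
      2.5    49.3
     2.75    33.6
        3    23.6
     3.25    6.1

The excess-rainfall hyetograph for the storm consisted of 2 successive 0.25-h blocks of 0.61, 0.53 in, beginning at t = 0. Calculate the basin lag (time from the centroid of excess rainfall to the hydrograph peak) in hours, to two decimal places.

Centroid of excess rainfall: t_c = Σ P_i·t̄_i / ΣP_i = 0.2412 h (block centres at 0.125, 0.375 h).
Hydrograph peak occurs at t = 2 h, so basin lag t_L = 2 − 0.2412 = 1.76 h.

t_L ≈ 1.76 h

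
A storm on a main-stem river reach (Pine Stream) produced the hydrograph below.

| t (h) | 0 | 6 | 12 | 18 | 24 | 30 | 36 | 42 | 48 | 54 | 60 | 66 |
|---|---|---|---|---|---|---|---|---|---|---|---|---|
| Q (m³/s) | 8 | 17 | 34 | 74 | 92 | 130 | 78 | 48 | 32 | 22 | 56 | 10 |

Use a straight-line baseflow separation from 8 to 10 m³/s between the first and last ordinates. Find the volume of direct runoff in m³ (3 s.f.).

V ≈ 1.06 × 10^7 m³

Direct-runoff ordinates (Q − Q_b): 0.00, 8.82, 25.64, 65.45, 83.27, 121.09, 68.91, 38.73, 22.55, 12.36, 46.18, 0.00 m³/s.
ΣQ_DR = 493.0 m³/s.
With Δt = 6 h = 21600 s, V = ΣQ_DR · Δt = 493.0 × 21600 = 1.06 × 10^7 m³.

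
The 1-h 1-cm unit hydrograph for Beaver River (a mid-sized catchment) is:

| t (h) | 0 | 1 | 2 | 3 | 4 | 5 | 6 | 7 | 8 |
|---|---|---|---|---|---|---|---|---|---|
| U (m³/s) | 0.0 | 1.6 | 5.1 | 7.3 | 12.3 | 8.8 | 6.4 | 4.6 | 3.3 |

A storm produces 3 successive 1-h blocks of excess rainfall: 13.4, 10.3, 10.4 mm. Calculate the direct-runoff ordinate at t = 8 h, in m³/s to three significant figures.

Q ≈ 15.8 m³/s

By discrete convolution, Q_j = Σ (P_i / 10 mm) · U_{j−i}.
At t = 8 h (j=8): Q = (13.4/10)·3.3 + (10.3/10)·4.6 + (10.4/10)·6.4 = 15.8 m³/s.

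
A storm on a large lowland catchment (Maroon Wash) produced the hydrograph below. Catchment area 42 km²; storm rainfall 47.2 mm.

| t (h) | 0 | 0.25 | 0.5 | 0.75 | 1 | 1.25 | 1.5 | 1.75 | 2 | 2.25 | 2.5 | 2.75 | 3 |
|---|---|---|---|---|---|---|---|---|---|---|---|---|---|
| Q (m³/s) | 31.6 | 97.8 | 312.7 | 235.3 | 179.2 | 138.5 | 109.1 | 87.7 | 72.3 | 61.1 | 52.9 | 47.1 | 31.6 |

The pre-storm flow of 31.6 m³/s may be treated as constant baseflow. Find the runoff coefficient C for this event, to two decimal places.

ΣQ_DR = 1046 m³/s; V = ΣQ_DR·Δt = 9.415 × 10^5 m³.
Runoff depth d = V / A = 22.42 mm.
C = d / P = 22.42 / 47.2 = 0.47.

C ≈ 0.47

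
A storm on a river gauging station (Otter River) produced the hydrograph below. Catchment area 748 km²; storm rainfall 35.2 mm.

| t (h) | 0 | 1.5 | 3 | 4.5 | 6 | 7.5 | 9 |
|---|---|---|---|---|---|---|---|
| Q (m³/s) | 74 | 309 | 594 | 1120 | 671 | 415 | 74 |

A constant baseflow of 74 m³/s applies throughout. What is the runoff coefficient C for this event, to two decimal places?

ΣQ_DR = 2739 m³/s; V = ΣQ_DR·Δt = 1.479 × 10^7 m³.
Runoff depth d = V / A = 19.77 mm.
C = d / P = 19.77 / 35.2 = 0.56.

C ≈ 0.56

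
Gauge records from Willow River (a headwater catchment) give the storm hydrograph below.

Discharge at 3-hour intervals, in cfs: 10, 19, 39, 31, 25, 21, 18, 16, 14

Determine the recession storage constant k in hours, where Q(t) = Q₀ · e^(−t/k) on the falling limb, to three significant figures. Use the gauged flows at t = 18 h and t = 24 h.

k ≈ 23.9 h

On the falling limb, Q drops from 18 to 14 cfs between t = 18 h and t = 24 h (Δt = 6 h).
k = −Δt / ln(Q₂/Q₁) = −6 / ln(14/18) = 23.9 h.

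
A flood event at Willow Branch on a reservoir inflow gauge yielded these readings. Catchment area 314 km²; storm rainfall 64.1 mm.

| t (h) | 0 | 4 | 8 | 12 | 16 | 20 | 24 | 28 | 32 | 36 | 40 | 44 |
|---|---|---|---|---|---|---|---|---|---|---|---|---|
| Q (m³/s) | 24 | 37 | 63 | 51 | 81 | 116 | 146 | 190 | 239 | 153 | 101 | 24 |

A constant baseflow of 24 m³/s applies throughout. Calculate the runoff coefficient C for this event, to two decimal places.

ΣQ_DR = 937.0 m³/s; V = ΣQ_DR·Δt = 1.349 × 10^7 m³.
Runoff depth d = V / A = 42.97 mm.
C = d / P = 42.97 / 64.1 = 0.67.

C ≈ 0.67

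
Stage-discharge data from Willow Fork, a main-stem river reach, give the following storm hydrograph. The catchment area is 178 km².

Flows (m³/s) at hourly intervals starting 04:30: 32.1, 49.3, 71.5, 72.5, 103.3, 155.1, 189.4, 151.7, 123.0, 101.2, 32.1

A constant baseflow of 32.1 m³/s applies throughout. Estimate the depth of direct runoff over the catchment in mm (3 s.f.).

d ≈ 14.7 mm

Direct runoff: 0.0, 17.2, 39.4, 40.4, 71.2, 123.0, 157.3, 119.6, 90.9, 69.1, 0.0 m³/s; ΣQ_DR = 728.1 m³/s.
V = ΣQ_DR · Δt = 728.1 × 3600 s = 2.621 × 10^6 m³.
Over A = 178 km², depth = V / A = 14.7 mm.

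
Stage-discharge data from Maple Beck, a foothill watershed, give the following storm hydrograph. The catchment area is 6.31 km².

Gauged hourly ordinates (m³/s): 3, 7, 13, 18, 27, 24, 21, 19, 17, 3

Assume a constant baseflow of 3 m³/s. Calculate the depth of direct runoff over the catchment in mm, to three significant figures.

Direct runoff: 0.0, 4.0, 10.0, 15.0, 24.0, 21.0, 18.0, 16.0, 14.0, 0.0 m³/s; ΣQ_DR = 122.0 m³/s.
V = ΣQ_DR · Δt = 122.0 × 3600 s = 4.392 × 10^5 m³.
Over A = 6.31 km², depth = V / A = 69.6 mm.

d ≈ 69.6 mm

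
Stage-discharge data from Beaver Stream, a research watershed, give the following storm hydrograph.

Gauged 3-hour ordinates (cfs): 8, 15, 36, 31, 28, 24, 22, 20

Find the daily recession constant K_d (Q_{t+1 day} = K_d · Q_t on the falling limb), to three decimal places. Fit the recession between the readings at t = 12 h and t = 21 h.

K_d ≈ 0.408

Between t = 12 h and t = 21 h the flow falls from 28 to 20 cfs over 3×3 h = 9 h.
Per-interval ratio K = (20/28)^(1/3) = 0.8939; K_d = K^(24/3) = 0.408.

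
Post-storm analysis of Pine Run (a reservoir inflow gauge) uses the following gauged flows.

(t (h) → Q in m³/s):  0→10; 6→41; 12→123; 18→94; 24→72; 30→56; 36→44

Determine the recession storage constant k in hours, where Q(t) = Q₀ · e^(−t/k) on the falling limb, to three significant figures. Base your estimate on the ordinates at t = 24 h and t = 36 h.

On the falling limb, Q drops from 72 to 44 m³/s between t = 24 h and t = 36 h (Δt = 12 h).
k = −Δt / ln(Q₂/Q₁) = −12 / ln(44/72) = 24.4 h.

k ≈ 24.4 h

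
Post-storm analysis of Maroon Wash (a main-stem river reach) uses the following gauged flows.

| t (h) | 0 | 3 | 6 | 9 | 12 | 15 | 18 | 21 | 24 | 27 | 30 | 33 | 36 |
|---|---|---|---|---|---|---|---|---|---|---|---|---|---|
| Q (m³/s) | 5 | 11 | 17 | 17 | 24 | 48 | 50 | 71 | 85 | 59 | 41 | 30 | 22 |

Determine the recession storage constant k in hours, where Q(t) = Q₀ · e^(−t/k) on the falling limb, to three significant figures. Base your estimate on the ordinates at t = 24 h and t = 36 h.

On the falling limb, Q drops from 85 to 22 m³/s between t = 24 h and t = 36 h (Δt = 12 h).
k = −Δt / ln(Q₂/Q₁) = −12 / ln(22/85) = 8.88 h.

k ≈ 8.88 h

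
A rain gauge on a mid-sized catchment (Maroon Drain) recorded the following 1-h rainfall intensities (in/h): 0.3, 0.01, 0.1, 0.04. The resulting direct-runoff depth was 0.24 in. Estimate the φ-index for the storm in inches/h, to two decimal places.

Only the 2 blocks with intensity above φ contribute runoff: 0.3, 0.1 in/h.
Σ(I−φ)·Δt = d  ⇒  (0.3+0.1 − 2φ)·1 = 0.24
φ = (0.4000 − 0.24/1) / 2 = 0.08 in/h.

φ ≈ 0.08 in/h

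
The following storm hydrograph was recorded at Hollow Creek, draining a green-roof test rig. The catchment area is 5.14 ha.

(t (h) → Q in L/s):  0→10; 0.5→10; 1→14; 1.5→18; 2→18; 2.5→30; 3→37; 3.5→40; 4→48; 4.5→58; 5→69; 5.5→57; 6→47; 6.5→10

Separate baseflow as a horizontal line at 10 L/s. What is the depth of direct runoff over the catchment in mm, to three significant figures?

Direct runoff: 0.0, 0.0, 4.0, 8.0, 8.0, 20.0, 27.0, 30.0, 38.0, 48.0, 59.0, 47.0, 37.0, 0.0 L/s; ΣQ_DR = 326.0 L/s.
V = ΣQ_DR · Δt = 326.0 × 1800 s = 5.868 × 10^5 L.
Over A = 5.14 ha, depth = V / A = 11.4 mm.

d ≈ 11.4 mm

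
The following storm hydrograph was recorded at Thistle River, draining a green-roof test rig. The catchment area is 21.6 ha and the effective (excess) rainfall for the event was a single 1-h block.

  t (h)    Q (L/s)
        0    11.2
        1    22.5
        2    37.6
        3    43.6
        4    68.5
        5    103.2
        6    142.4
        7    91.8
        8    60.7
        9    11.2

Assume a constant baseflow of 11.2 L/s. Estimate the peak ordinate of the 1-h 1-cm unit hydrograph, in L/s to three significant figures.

U_p ≈ 164 L/s

Direct runoff: 0.0, 11.3, 26.4, 32.4, 57.3, 92.0, 131.2, 80.6, 49.5, 0.0 L/s; ΣQ_DR = 480.7 L/s, peak = 131.2 L/s.
Runoff depth d = ΣQ_DR·Δt / A = 480.7 × 3600 / (21.6 ha) = 8.012 mm.
The 1-cm UH is the DRH scaled by (10 mm)/d, so U_p = 131.2 × 10/8.012 = 164 L/s.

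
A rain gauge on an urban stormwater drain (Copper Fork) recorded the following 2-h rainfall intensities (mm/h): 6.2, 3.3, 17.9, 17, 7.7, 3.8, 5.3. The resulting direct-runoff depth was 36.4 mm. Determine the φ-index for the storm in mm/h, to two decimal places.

Only the 2 blocks with intensity above φ contribute runoff: 17.9, 17 mm/h.
Σ(I−φ)·Δt = d  ⇒  (17.9+17 − 2φ)·2 = 36.4
φ = (34.90 − 36.4/2) / 2 = 8.35 mm/h.

φ ≈ 8.35 mm/h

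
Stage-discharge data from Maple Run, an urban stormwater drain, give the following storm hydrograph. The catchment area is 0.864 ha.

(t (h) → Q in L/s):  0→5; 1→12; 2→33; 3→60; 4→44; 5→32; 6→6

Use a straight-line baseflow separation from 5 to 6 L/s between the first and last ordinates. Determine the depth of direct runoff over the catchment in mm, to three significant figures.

d ≈ 64.0 mm

Direct runoff: 0.00, 6.83, 27.67, 54.50, 38.33, 26.17, 0.00 L/s; ΣQ_DR = 153.5 L/s.
V = ΣQ_DR · Δt = 153.5 × 3600 s = 5.526 × 10^5 L.
Over A = 0.864 ha, depth = V / A = 64.0 mm.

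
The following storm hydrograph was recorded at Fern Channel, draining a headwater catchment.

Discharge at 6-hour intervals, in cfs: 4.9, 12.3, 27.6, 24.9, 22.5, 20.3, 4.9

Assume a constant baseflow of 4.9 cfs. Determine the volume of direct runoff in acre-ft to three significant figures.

Direct-runoff ordinates (Q − Q_b): 0.0, 7.4, 22.7, 20.0, 17.6, 15.4, 0.0 cfs.
ΣQ_DR = 83.10 cfs.
With Δt = 6 h = 21600 s, V = ΣQ_DR · Δt = 83.10 × 21600 = 1.79 × 10^6 ft³ = 41.2 acre-ft.

V ≈ 41.2 acre-ft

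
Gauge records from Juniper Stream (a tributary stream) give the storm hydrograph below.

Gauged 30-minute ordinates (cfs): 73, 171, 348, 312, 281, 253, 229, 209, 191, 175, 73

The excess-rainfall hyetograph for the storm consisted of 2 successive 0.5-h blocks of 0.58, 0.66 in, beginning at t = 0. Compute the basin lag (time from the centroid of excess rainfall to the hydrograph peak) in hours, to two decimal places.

Centroid of excess rainfall: t_c = Σ P_i·t̄_i / ΣP_i = 0.5161 h (block centres at 0.25, 0.75 h).
Hydrograph peak occurs at t = 1 h, so basin lag t_L = 1 − 0.5161 = 0.48 h.

t_L ≈ 0.48 h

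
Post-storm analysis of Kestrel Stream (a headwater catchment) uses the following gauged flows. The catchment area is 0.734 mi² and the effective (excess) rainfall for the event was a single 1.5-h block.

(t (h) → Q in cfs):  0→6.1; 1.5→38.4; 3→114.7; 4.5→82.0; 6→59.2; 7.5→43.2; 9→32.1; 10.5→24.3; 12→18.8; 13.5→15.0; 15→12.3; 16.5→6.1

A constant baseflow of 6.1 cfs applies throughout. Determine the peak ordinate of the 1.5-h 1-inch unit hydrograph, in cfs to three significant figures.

Direct runoff: 0.0, 32.3, 108.6, 75.9, 53.1, 37.1, 26.0, 18.2, 12.7, 8.9, 6.2, 0.0 cfs; ΣQ_DR = 379.0 cfs, peak = 108.6 cfs.
Runoff depth d = ΣQ_DR·Δt / A = 379.0 × 5400 / (0.734 mi²) = 1.200 in.
The 1-inch UH is the DRH scaled by (1 in)/d, so U_p = 108.6 × 1/1.200 = 90.5 cfs.

U_p ≈ 90.5 cfs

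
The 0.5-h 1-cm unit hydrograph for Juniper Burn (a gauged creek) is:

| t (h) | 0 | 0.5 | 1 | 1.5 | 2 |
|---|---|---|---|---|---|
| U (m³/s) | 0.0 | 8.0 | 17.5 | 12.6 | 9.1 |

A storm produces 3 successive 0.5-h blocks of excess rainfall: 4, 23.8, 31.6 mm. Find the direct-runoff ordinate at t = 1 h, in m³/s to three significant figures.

By discrete convolution, Q_j = Σ (P_i / 10 mm) · U_{j−i}.
At t = 1 h (j=2): Q = (4/10)·17.5 + (23.8/10)·8.0 + (31.6/10)·0.0 = 26.0 m³/s.

Q ≈ 26.0 m³/s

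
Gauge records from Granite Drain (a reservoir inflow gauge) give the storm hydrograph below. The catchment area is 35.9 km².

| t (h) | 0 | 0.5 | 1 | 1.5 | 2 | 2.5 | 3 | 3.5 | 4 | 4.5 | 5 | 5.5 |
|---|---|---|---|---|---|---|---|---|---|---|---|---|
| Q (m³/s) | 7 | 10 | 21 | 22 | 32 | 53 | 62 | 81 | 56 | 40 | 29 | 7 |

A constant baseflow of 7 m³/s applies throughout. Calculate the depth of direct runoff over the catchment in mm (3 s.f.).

d ≈ 16.8 mm

Direct runoff: 0.0, 3.0, 14.0, 15.0, 25.0, 46.0, 55.0, 74.0, 49.0, 33.0, 22.0, 0.0 m³/s; ΣQ_DR = 336.0 m³/s.
V = ΣQ_DR · Δt = 336.0 × 1800 s = 6.048 × 10^5 m³.
Over A = 35.9 km², depth = V / A = 16.8 mm.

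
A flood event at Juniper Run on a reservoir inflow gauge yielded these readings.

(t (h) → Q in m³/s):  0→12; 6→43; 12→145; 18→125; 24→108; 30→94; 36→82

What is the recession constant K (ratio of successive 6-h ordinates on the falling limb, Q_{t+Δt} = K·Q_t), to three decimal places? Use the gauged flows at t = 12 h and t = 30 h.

Using the recession-limb readings at t = 12 h and t = 30 h: Q falls from 145 to 94 m³/s over 3 intervals.
K = (Q₂/Q₁)^(1/3) = (94/145)^(1/3) = 0.865.

K ≈ 0.865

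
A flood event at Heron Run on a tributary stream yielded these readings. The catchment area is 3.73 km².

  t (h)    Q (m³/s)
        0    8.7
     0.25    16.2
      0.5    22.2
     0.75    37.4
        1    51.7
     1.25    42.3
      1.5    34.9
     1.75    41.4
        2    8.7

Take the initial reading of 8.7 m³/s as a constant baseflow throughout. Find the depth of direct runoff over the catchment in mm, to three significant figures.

d ≈ 44.7 mm

Direct runoff: 0.0, 7.5, 13.5, 28.7, 43.0, 33.6, 26.2, 32.7, 0.0 m³/s; ΣQ_DR = 185.2 m³/s.
V = ΣQ_DR · Δt = 185.2 × 900 s = 1.667 × 10^5 m³.
Over A = 3.73 km², depth = V / A = 44.7 mm.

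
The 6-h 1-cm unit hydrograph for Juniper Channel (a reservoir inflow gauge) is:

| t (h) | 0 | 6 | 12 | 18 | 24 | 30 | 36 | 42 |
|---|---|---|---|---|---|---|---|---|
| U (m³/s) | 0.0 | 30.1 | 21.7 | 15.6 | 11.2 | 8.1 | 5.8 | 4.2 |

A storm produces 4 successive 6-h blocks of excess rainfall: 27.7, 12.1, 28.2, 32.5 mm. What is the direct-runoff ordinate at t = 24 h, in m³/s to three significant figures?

Q ≈ 209 m³/s

By discrete convolution, Q_j = Σ (P_i / 10 mm) · U_{j−i}.
At t = 24 h (j=4): Q = (27.7/10)·11.2 + (12.1/10)·15.6 + (28.2/10)·21.7 + (32.5/10)·30.1 = 209 m³/s.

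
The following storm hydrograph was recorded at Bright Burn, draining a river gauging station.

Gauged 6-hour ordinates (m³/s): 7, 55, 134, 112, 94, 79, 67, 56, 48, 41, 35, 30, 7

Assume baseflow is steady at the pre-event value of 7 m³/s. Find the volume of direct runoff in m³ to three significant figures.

V ≈ 1.46 × 10^7 m³

Direct-runoff ordinates (Q − Q_b): 0.0, 48.0, 127.0, 105.0, 87.0, 72.0, 60.0, 49.0, 41.0, 34.0, 28.0, 23.0, 0.0 m³/s.
ΣQ_DR = 674.0 m³/s.
With Δt = 6 h = 21600 s, V = ΣQ_DR · Δt = 674.0 × 21600 = 1.46 × 10^7 m³.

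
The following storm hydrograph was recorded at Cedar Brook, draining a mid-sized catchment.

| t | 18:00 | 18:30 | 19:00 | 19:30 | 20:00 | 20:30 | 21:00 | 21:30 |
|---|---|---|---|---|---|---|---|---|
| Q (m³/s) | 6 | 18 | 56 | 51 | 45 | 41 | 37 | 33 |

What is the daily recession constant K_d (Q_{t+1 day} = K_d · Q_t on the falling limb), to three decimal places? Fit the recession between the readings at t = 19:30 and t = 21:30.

K_d ≈ 0.005

Between t = 19:30 and t = 21:30 the flow falls from 51 to 33 m³/s over 4×0.5 h = 2 h.
Per-interval ratio K = (33/51)^(1/4) = 0.8969; K_d = K^(24/0.5) = 0.005.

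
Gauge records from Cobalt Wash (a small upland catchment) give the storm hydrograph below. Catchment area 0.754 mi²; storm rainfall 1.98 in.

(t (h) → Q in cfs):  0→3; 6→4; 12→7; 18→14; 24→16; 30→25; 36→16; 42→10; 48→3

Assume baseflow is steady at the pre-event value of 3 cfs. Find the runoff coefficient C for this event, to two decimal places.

ΣQ_DR = 71.00 cfs; V = ΣQ_DR·Δt = 1.534 × 10^6 ft³.
Runoff depth d = V / A = 0.8755 in.
C = d / P = 0.8755 / 1.98 = 0.44.

C ≈ 0.44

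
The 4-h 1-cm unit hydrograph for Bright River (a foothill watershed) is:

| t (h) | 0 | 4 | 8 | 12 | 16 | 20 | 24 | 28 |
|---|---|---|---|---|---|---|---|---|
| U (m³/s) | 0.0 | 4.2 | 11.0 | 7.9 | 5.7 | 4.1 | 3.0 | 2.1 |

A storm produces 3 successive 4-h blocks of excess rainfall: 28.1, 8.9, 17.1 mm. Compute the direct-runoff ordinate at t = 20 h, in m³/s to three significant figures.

Q ≈ 30.1 m³/s

By discrete convolution, Q_j = Σ (P_i / 10 mm) · U_{j−i}.
At t = 20 h (j=5): Q = (28.1/10)·4.1 + (8.9/10)·5.7 + (17.1/10)·7.9 = 30.1 m³/s.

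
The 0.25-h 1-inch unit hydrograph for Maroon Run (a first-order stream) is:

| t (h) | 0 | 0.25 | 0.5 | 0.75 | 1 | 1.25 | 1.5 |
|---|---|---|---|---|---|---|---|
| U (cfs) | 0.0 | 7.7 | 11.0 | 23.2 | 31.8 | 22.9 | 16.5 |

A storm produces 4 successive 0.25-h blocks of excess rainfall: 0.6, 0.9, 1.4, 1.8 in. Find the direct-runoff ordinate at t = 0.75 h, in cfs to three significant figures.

By discrete convolution, Q_j = Σ (P_i / 1 in) · U_{j−i}.
At t = 0.75 h (j=3): Q = (0.6/1)·23.2 + (0.9/1)·11.0 + (1.4/1)·7.7 + (1.8/1)·0.0 = 34.6 cfs.

Q ≈ 34.6 cfs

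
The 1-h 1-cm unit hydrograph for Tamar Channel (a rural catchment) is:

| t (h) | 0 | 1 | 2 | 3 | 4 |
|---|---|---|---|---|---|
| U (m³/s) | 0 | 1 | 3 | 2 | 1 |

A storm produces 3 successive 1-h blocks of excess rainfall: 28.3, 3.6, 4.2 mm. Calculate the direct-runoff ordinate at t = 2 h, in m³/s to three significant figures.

Q ≈ 8.85 m³/s

By discrete convolution, Q_j = Σ (P_i / 10 mm) · U_{j−i}.
At t = 2 h (j=2): Q = (28.3/10)·3 + (3.6/10)·1 + (4.2/10)·0 = 8.85 m³/s.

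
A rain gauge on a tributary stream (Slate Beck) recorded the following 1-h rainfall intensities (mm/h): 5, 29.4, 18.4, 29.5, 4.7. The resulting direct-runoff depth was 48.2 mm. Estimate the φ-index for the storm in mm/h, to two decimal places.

φ ≈ 9.70 mm/h

Only the 3 blocks with intensity above φ contribute runoff: 29.4, 18.4, 29.5 mm/h.
Σ(I−φ)·Δt = d  ⇒  (29.4+18.4+29.5 − 3φ)·1 = 48.2
φ = (77.30 − 48.2/1) / 3 = 9.70 mm/h.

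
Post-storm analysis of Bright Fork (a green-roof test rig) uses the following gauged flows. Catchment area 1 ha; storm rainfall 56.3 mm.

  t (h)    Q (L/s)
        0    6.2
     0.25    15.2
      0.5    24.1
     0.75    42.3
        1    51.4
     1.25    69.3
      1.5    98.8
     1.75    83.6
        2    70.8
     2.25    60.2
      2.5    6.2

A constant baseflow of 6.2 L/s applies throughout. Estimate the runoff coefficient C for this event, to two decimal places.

C ≈ 0.74

ΣQ_DR = 459.9 L/s; V = ΣQ_DR·Δt = 4.139 × 10^5 L.
Runoff depth d = V / A = 41.39 mm.
C = d / P = 41.39 / 56.3 = 0.74.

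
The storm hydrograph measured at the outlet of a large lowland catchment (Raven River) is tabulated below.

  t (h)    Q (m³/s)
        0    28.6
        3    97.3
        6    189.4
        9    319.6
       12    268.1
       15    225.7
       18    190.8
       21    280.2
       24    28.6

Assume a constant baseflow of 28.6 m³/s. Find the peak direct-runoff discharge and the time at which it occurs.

Subtracting baseflow gives direct-runoff ordinates: 0.0, 68.7, 160.8, 291.0, 239.5, 197.1, 162.2, 251.6, 0.0 m³/s.
The maximum is 291.0 m³/s, occurring at the reading for t = 9 h.

Q_p = 291.0 m³/s at t = 9 h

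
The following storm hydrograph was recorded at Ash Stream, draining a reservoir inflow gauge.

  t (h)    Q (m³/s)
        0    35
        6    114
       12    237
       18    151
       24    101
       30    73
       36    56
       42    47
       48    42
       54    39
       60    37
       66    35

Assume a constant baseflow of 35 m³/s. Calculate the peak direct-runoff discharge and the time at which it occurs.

Subtracting baseflow gives direct-runoff ordinates: 0.0, 79.0, 202.0, 116.0, 66.0, 38.0, 21.0, 12.0, 7.0, 4.0, 2.0, 0.0 m³/s.
The maximum is 202.0 m³/s, occurring at the reading for t = 12 h.

Q_p = 202.0 m³/s at t = 12 h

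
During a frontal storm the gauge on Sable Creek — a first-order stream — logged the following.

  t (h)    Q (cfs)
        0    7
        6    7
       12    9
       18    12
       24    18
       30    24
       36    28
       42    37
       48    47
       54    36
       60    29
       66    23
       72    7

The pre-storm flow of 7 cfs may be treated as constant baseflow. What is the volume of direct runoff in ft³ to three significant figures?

V ≈ 4.17 × 10^6 ft³

Direct-runoff ordinates (Q − Q_b): 0.0, 0.0, 2.0, 5.0, 11.0, 17.0, 21.0, 30.0, 40.0, 29.0, 22.0, 16.0, 0.0 cfs.
ΣQ_DR = 193.0 cfs.
With Δt = 6 h = 21600 s, V = ΣQ_DR · Δt = 193.0 × 21600 = 4.17 × 10^6 ft³.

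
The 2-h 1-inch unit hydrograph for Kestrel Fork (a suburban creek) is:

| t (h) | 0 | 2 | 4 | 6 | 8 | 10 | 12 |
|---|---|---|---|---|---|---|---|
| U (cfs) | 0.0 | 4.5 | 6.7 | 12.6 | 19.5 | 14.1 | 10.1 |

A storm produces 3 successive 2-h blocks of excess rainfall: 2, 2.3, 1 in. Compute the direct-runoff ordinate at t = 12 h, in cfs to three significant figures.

Q ≈ 72.1 cfs

By discrete convolution, Q_j = Σ (P_i / 1 in) · U_{j−i}.
At t = 12 h (j=6): Q = (2/1)·10.1 + (2.3/1)·14.1 + (1/1)·19.5 = 72.1 cfs.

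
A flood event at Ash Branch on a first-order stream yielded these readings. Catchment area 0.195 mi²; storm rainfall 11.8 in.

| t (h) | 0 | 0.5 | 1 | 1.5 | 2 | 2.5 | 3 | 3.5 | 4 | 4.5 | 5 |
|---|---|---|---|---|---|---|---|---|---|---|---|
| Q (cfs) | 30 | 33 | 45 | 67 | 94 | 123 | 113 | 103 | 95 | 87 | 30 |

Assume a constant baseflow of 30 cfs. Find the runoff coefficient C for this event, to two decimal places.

ΣQ_DR = 490.0 cfs; V = ΣQ_DR·Δt = 8.820 × 10^5 ft³.
Runoff depth d = V / A = 1.947 in.
C = d / P = 1.947 / 11.8 = 0.16.

C ≈ 0.16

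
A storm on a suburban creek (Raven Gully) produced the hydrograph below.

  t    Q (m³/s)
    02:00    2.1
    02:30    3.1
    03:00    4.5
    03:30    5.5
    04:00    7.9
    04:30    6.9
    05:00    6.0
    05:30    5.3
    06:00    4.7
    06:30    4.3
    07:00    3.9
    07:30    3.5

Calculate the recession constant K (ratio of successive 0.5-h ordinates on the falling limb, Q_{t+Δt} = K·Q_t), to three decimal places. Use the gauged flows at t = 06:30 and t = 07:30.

K ≈ 0.902

Using the recession-limb readings at t = 06:30 and t = 07:30: Q falls from 4.3 to 3.5 m³/s over 2 intervals.
K = (Q₂/Q₁)^(1/2) = (3.5/4.3)^(1/2) = 0.902.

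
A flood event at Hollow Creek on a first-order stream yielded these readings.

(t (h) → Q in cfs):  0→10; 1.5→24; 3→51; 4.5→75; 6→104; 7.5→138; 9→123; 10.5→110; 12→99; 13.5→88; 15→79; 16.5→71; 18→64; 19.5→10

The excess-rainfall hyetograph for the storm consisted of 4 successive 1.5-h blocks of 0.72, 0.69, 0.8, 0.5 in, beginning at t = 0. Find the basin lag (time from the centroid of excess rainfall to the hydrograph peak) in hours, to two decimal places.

t_L ≈ 4.65 h

Centroid of excess rainfall: t_c = Σ P_i·t̄_i / ΣP_i = 2.8478 h (block centres at 0.75, 2.25, 3.75, 5.25 h).
Hydrograph peak occurs at t = 7.5 h, so basin lag t_L = 7.5 − 2.8478 = 4.65 h.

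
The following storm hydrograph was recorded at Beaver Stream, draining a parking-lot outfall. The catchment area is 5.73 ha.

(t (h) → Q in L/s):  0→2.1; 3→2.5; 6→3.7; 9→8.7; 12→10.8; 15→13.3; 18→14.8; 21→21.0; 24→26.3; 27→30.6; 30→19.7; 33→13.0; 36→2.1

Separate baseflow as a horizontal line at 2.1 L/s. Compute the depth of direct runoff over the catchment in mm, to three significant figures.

Direct runoff: 0.0, 0.4, 1.6, 6.6, 8.7, 11.2, 12.7, 18.9, 24.2, 28.5, 17.6, 10.9, 0.0 L/s; ΣQ_DR = 141.3 L/s.
V = ΣQ_DR · Δt = 141.3 × 10800 s = 1.526 × 10^6 L.
Over A = 5.73 ha, depth = V / A = 26.6 mm.

d ≈ 26.6 mm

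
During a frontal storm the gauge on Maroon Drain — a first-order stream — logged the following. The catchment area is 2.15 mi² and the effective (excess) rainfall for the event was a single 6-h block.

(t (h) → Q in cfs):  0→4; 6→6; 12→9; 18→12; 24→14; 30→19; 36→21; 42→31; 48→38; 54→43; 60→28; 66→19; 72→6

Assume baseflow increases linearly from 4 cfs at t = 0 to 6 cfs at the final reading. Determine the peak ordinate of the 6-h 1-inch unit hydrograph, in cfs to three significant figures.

Direct runoff: 0.00, 1.83, 4.67, 7.50, 9.33, 14.17, 16.00, 25.83, 32.67, 37.50, 22.33, 13.17, 0.00 cfs; ΣQ_DR = 185.0 cfs, peak = 37.50 cfs.
Runoff depth d = ΣQ_DR·Δt / A = 185.0 × 21600 / (2.15 mi²) = 0.8000 in.
The 1-inch UH is the DRH scaled by (1 in)/d, so U_p = 37.50 × 1/0.8000 = 46.9 cfs.

U_p ≈ 46.9 cfs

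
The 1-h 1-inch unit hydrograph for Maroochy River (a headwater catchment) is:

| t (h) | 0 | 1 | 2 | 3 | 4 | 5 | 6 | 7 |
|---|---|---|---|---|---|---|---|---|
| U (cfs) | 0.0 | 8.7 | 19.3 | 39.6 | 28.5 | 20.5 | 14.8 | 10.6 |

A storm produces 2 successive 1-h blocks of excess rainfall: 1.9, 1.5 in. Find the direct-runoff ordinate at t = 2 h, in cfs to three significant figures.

By discrete convolution, Q_j = Σ (P_i / 1 in) · U_{j−i}.
At t = 2 h (j=2): Q = (1.9/1)·19.3 + (1.5/1)·8.7 = 49.7 cfs.

Q ≈ 49.7 cfs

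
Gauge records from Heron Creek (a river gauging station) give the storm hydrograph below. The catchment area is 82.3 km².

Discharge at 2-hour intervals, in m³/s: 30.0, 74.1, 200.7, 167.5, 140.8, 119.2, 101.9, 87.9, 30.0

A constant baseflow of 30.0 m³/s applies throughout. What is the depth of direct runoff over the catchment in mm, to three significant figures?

Direct runoff: 0.0, 44.1, 170.7, 137.5, 110.8, 89.2, 71.9, 57.9, 0.0 m³/s; ΣQ_DR = 682.1 m³/s.
V = ΣQ_DR · Δt = 682.1 × 7200 s = 4.911 × 10^6 m³.
Over A = 82.3 km², depth = V / A = 59.7 mm.

d ≈ 59.7 mm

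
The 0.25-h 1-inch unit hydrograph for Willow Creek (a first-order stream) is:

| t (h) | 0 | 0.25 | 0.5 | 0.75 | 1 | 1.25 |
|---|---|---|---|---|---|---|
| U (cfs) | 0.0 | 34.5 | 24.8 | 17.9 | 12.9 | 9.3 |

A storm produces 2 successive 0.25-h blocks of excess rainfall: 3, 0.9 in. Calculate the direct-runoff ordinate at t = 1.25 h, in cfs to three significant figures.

By discrete convolution, Q_j = Σ (P_i / 1 in) · U_{j−i}.
At t = 1.25 h (j=5): Q = (3/1)·9.3 + (0.9/1)·12.9 = 39.5 cfs.

Q ≈ 39.5 cfs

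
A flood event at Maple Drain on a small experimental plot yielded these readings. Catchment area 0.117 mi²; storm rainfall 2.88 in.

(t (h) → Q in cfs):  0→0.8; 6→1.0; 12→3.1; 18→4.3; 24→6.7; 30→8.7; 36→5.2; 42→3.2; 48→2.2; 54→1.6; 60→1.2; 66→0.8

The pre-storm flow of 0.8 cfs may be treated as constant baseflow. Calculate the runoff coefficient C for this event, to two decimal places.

C ≈ 0.81

ΣQ_DR = 29.20 cfs; V = ΣQ_DR·Δt = 6.307 × 10^5 ft³.
Runoff depth d = V / A = 2.320 in.
C = d / P = 2.320 / 2.88 = 0.81.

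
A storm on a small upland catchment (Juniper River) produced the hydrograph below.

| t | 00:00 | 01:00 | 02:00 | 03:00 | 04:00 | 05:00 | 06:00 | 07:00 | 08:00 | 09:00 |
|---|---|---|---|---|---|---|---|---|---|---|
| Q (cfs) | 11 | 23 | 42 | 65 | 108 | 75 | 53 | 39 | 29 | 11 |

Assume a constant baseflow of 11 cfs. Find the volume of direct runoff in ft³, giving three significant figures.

Direct-runoff ordinates (Q − Q_b): 0.0, 12.0, 31.0, 54.0, 97.0, 64.0, 42.0, 28.0, 18.0, 0.0 cfs.
ΣQ_DR = 346.0 cfs.
With Δt = 1 h = 3600 s, V = ΣQ_DR · Δt = 346.0 × 3600 = 1.25 × 10^6 ft³.

V ≈ 1.25 × 10^6 ft³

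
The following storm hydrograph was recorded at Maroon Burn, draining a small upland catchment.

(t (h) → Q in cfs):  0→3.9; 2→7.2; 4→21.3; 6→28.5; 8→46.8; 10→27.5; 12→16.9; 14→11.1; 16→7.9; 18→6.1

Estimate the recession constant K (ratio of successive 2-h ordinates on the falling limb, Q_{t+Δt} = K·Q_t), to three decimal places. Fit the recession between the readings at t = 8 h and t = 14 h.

K ≈ 0.619

Using the recession-limb readings at t = 8 h and t = 14 h: Q falls from 46.8 to 11.1 cfs over 3 intervals.
K = (Q₂/Q₁)^(1/3) = (11.1/46.8)^(1/3) = 0.619.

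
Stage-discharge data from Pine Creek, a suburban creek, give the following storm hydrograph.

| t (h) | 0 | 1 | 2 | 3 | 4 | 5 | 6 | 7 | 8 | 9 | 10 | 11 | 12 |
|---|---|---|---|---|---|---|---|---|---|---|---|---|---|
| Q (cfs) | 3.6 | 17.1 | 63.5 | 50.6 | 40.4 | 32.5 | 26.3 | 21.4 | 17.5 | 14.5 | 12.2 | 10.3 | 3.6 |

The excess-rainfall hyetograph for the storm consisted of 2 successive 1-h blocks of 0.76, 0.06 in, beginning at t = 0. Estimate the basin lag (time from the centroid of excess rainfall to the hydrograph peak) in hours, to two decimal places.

Centroid of excess rainfall: t_c = Σ P_i·t̄_i / ΣP_i = 0.5732 h (block centres at 0.5, 1.5 h).
Hydrograph peak occurs at t = 2 h, so basin lag t_L = 2 − 0.5732 = 1.43 h.

t_L ≈ 1.43 h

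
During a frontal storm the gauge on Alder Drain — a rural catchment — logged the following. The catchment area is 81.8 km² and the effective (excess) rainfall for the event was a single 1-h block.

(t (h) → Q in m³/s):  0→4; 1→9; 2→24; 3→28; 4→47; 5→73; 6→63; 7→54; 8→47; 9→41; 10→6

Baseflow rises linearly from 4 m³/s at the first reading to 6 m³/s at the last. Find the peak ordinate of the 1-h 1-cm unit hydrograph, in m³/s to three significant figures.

U_p ≈ 45.3 m³/s

Direct runoff: 0.00, 4.80, 19.60, 23.40, 42.20, 68.00, 57.80, 48.60, 41.40, 35.20, 0.00 m³/s; ΣQ_DR = 341.0 m³/s, peak = 68.00 m³/s.
Runoff depth d = ΣQ_DR·Δt / A = 341.0 × 3600 / (81.8 km²) = 15.01 mm.
The 1-cm UH is the DRH scaled by (10 mm)/d, so U_p = 68.00 × 10/15.01 = 45.3 m³/s.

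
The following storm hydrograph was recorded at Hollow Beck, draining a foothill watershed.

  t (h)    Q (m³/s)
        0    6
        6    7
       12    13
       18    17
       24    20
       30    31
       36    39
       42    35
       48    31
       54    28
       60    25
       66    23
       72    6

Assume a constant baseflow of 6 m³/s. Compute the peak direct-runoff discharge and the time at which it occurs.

Q_p = 33.0 m³/s at t = 36 h

Subtracting baseflow gives direct-runoff ordinates: 0.0, 1.0, 7.0, 11.0, 14.0, 25.0, 33.0, 29.0, 25.0, 22.0, 19.0, 17.0, 0.0 m³/s.
The maximum is 33.0 m³/s, occurring at the reading for t = 36 h.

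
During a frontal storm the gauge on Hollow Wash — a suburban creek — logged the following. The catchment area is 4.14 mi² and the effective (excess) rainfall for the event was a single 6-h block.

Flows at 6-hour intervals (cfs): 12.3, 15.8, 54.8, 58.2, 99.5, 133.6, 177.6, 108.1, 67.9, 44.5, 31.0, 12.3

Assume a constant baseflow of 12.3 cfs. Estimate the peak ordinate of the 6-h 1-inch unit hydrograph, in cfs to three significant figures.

U_p ≈ 110 cfs

Direct runoff: 0.0, 3.5, 42.5, 45.9, 87.2, 121.3, 165.3, 95.8, 55.6, 32.2, 18.7, 0.0 cfs; ΣQ_DR = 668.0 cfs, peak = 165.3 cfs.
Runoff depth d = ΣQ_DR·Δt / A = 668.0 × 21600 / (4.14 mi²) = 1.500 in.
The 1-inch UH is the DRH scaled by (1 in)/d, so U_p = 165.3 × 1/1.500 = 110 cfs.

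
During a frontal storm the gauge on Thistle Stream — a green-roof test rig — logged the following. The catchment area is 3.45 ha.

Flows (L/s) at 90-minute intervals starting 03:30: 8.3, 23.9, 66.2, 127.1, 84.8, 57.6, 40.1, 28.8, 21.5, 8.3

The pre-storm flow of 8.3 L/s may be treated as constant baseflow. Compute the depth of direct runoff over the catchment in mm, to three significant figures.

d ≈ 60.0 mm

Direct runoff: 0.0, 15.6, 57.9, 118.8, 76.5, 49.3, 31.8, 20.5, 13.2, 0.0 L/s; ΣQ_DR = 383.6 L/s.
V = ΣQ_DR · Δt = 383.6 × 5400 s = 2.071 × 10^6 L.
Over A = 3.45 ha, depth = V / A = 60.0 mm.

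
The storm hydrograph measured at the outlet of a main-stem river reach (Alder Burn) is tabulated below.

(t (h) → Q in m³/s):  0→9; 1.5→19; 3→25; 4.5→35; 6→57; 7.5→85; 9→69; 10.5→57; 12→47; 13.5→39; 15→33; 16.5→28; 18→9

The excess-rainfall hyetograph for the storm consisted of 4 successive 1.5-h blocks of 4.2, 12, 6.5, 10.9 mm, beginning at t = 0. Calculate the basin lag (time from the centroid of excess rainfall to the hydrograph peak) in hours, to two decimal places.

Centroid of excess rainfall: t_c = Σ P_i·t̄_i / ΣP_i = 3.3259 h (block centres at 0.75, 2.25, 3.75, 5.25 h).
Hydrograph peak occurs at t = 7.5 h, so basin lag t_L = 7.5 − 3.3259 = 4.17 h.

t_L ≈ 4.17 h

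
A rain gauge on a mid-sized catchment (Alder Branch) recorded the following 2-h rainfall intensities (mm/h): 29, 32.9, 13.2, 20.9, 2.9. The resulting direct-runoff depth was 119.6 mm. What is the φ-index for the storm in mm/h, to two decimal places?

Only the 4 blocks with intensity above φ contribute runoff: 29, 32.9, 13.2, 20.9 mm/h.
Σ(I−φ)·Δt = d  ⇒  (29+32.9+13.2+20.9 − 4φ)·2 = 119.6
φ = (96.00 − 119.6/2) / 4 = 9.05 mm/h.

φ ≈ 9.05 mm/h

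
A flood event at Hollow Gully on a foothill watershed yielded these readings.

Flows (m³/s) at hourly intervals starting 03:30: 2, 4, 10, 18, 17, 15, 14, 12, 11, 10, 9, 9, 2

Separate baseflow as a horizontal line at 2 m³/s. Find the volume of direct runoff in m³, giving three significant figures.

Direct-runoff ordinates (Q − Q_b): 0.0, 2.0, 8.0, 16.0, 15.0, 13.0, 12.0, 10.0, 9.0, 8.0, 7.0, 7.0, 0.0 m³/s.
ΣQ_DR = 107.0 m³/s.
With Δt = 1 h = 3600 s, V = ΣQ_DR · Δt = 107.0 × 3600 = 3.85 × 10^5 m³.

V ≈ 3.85 × 10^5 m³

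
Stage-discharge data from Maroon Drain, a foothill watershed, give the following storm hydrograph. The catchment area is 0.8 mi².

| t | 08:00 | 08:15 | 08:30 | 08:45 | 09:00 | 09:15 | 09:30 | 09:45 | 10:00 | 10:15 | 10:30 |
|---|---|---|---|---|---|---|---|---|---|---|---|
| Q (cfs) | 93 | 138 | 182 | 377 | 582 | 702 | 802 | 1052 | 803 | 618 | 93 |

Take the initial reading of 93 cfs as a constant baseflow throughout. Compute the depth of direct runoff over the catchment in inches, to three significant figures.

Direct runoff: 0.0, 45.0, 89.0, 284.0, 489.0, 609.0, 709.0, 959.0, 710.0, 525.0, 0.0 cfs; ΣQ_DR = 4419 cfs.
V = ΣQ_DR · Δt = 4419 × 900 s = 3.977 × 10^6 ft³.
Over A = 0.8 mi², depth = V / A = 2.14 in.

d ≈ 2.14 in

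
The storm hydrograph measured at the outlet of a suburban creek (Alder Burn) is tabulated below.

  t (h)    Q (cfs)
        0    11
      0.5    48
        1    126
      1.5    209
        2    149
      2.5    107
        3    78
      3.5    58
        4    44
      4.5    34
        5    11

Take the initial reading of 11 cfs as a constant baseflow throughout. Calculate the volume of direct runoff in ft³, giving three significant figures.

Direct-runoff ordinates (Q − Q_b): 0.0, 37.0, 115.0, 198.0, 138.0, 96.0, 67.0, 47.0, 33.0, 23.0, 0.0 cfs.
ΣQ_DR = 754.0 cfs.
With Δt = 0.5 h = 1800 s, V = ΣQ_DR · Δt = 754.0 × 1800 = 1.36 × 10^6 ft³.

V ≈ 1.36 × 10^6 ft³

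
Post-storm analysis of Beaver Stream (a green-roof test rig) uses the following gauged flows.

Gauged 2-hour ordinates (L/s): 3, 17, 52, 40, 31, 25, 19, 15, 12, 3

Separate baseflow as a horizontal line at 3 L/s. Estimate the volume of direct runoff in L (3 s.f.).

V ≈ 1.35 × 10^6 L

Direct-runoff ordinates (Q − Q_b): 0.0, 14.0, 49.0, 37.0, 28.0, 22.0, 16.0, 12.0, 9.0, 0.0 L/s.
ΣQ_DR = 187.0 L/s.
With Δt = 2 h = 7200 s, V = ΣQ_DR · Δt = 187.0 × 7200 = 1.35 × 10^6 L.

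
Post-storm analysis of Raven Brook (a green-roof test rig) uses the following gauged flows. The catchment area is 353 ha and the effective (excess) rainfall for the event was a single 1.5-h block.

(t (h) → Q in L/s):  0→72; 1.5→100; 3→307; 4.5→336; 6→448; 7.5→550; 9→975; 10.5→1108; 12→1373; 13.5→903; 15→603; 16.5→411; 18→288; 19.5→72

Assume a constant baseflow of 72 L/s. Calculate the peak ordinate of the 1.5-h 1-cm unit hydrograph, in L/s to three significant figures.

Direct runoff: 0.0, 28.0, 235.0, 264.0, 376.0, 478.0, 903.0, 1036.0, 1301.0, 831.0, 531.0, 339.0, 216.0, 0.0 L/s; ΣQ_DR = 6538 L/s, peak = 1301.0 L/s.
Runoff depth d = ΣQ_DR·Δt / A = 6538 × 5400 / (353 ha) = 10.00 mm.
The 1-cm UH is the DRH scaled by (10 mm)/d, so U_p = 1301.0 × 10/10.00 = 1300 L/s.

U_p ≈ 1300 L/s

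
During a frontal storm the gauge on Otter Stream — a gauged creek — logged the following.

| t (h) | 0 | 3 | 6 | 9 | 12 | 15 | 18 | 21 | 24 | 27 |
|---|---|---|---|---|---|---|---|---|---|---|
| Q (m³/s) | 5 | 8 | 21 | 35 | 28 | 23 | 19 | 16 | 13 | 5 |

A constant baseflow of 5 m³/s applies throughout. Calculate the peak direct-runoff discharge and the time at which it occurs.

Q_p = 30.0 m³/s at t = 9 h

Subtracting baseflow gives direct-runoff ordinates: 0.0, 3.0, 16.0, 30.0, 23.0, 18.0, 14.0, 11.0, 8.0, 0.0 m³/s.
The maximum is 30.0 m³/s, occurring at the reading for t = 9 h.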